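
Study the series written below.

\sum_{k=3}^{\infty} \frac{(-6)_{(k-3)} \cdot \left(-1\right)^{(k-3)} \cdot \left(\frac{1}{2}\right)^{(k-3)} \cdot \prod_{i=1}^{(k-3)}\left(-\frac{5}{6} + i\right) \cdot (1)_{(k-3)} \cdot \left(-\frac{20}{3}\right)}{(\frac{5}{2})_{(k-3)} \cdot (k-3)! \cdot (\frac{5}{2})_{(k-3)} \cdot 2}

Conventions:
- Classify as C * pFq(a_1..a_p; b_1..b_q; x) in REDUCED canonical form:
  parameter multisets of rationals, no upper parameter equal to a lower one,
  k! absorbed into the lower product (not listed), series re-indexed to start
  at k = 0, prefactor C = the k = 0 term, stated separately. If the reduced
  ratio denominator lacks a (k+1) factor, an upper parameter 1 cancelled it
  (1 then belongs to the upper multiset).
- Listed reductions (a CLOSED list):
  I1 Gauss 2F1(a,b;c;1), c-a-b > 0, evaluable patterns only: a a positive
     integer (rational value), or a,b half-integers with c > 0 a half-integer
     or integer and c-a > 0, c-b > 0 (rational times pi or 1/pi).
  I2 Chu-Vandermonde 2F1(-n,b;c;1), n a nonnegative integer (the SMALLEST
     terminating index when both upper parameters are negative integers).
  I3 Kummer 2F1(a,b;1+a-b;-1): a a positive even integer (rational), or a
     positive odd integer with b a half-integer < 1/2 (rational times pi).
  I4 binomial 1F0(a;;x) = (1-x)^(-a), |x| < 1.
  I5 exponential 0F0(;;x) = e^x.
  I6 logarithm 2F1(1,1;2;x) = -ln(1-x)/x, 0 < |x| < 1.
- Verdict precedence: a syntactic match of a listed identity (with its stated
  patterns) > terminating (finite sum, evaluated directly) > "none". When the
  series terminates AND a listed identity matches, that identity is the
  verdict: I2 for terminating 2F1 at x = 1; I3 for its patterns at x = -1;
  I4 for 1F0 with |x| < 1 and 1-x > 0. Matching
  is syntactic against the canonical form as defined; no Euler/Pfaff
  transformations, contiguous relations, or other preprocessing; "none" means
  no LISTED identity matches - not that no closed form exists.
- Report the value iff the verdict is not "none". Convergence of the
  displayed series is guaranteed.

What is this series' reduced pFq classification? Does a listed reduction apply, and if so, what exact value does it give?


At argument -\frac{1}{2}: a 3F2 with upper {-6, \frac{1}{6}, 1}, lower {\frac{5}{2}, \frac{5}{2}}, scaled by C = -\frac{10}{3}. Verdict: terminating. With -6 upstairs the series is a 7-term polynomial sum; evaluated term by term. Exact value: -\frac{35884871326}{9752828085}.

Structural cue: t_0 being -\frac{10}{3}, the running product (prefactor -10/3) telescopes to a rising factorial.
Step ratio: r(k) = -\frac{1}{2} * (k-6) (k+\frac{1}{6}) (k+1) / [(k+\frac{5}{2}) (k+\frac{5}{2}) (k+1)] ; factor over Q: parameters, x = -\frac{1}{2}, and C = -\frac{10}{3}.


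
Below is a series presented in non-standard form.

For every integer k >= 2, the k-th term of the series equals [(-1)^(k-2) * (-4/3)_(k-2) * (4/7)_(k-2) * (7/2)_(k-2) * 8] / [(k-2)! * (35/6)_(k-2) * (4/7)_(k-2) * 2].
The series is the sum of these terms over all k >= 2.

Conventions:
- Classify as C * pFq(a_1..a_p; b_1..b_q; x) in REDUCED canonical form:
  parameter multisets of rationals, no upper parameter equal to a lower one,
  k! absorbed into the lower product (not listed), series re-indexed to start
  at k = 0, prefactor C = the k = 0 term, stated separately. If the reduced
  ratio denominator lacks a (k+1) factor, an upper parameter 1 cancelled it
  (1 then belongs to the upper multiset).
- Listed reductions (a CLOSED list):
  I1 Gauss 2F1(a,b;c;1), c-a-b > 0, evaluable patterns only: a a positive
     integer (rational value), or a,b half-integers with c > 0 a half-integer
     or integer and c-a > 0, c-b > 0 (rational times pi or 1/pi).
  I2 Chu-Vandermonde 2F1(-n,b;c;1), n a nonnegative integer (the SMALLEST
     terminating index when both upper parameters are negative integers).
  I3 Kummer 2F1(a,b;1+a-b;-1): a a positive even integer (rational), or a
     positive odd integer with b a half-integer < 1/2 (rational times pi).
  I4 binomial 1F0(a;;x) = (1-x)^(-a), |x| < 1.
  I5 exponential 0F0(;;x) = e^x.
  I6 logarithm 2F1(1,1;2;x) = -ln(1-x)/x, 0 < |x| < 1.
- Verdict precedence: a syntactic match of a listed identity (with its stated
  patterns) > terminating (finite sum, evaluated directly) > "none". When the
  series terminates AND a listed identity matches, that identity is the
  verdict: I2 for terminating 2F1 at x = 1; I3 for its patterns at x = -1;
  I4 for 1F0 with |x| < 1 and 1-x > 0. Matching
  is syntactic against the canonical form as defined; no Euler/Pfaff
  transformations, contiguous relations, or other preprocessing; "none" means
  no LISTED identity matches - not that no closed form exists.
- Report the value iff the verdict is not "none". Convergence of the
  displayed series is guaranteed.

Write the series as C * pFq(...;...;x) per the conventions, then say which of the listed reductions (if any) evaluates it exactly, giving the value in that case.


Prefactor 4, argument -1: 2F1 with upper {-4/3, 7/2} over lower {35/6}. Verdict: none (x = -1): each listed identity misses the multisets {-4/3, 7/2} ; {35/6}.

First insight: with t_0 = 4, the parameter 4/7 appears in both the upper and lower lists and cancels.
Term ratio: r(k) = (-1) * (k-4/3) (k+7/2) / [(k+35/6) (k+1)] ; factor over Q: parameters, x = (-1), and C = 4.


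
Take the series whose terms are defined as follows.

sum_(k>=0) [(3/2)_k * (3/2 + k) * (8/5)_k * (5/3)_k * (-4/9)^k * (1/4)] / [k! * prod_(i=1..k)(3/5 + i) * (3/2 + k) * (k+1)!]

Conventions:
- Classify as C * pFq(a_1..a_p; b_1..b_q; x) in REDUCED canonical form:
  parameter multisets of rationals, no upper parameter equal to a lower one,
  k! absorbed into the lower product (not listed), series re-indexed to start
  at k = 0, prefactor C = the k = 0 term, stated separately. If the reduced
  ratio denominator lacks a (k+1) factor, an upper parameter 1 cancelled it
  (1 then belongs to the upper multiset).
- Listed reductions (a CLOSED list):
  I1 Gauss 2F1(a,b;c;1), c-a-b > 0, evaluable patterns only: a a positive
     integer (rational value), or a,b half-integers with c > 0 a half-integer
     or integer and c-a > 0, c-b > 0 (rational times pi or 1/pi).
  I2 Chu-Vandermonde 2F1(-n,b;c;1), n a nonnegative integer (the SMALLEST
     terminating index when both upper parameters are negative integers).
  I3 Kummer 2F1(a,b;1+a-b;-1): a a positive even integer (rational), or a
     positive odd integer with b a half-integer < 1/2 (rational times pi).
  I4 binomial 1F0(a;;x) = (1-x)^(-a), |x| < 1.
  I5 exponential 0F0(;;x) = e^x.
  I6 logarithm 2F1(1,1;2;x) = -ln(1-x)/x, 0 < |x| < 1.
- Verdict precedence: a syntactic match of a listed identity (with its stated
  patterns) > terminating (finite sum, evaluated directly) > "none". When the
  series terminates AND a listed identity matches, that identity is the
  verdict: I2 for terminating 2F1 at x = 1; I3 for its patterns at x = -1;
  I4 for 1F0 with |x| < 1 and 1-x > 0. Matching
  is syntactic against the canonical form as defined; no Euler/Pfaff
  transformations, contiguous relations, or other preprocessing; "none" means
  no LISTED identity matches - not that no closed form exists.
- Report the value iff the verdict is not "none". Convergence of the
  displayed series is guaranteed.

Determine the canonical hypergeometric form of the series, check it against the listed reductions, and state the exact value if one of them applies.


Prefactor 1/4, argument -4/9: 2F1 with upper {3/2, 5/3} over lower {2}. Verdict: none - at argument -4/9 the multisets {3/2, 5/3} ; {2} match no listed identity.

Key observation: t_0 = 1/4 here, and k + 3/2 divides numerator and denominator alike; prefactor 1/4 after cancelling.
Adjacent-term ratio: r(k) = (-4/9) * (k+3/2) (k+5/3) / [(k+2) (k+1)] ; factor over Q: parameters, x = (-4/9), and C = 1/4.


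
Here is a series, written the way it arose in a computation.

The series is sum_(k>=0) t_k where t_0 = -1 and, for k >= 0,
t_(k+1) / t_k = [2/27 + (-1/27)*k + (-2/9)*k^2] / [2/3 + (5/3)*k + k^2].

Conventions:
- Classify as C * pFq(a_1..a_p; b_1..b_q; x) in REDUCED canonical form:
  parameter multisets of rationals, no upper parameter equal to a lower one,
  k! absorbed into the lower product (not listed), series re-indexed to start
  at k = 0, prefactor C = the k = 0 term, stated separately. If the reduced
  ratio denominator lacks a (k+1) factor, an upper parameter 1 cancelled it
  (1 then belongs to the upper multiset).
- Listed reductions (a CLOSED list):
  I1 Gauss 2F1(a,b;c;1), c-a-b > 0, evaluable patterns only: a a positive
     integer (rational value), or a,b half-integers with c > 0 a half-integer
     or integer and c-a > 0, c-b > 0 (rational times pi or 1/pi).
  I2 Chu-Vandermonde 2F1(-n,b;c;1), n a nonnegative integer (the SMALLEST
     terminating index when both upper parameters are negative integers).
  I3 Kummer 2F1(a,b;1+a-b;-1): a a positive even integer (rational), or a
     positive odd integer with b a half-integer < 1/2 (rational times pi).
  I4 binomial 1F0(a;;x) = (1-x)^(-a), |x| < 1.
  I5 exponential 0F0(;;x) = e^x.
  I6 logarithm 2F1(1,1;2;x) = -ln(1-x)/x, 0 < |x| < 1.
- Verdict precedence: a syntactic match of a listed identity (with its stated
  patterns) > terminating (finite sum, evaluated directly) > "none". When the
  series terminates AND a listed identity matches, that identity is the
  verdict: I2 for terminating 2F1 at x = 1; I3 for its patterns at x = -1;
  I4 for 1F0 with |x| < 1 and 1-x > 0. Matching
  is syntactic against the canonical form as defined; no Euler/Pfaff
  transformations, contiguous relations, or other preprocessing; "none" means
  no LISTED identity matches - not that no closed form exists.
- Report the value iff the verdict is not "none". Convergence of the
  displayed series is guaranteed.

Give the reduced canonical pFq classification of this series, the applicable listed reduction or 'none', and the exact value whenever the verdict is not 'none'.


At argument -2/9: a 1F0 with upper {-1/2}, lower {-}, scaled by C = -1. Verdict: binomial (I4) applies (the 1F0 binomial series: exponent 1/2, x = -2/9). Its exact value is (-1) * (11/9)^(1/2).

Key observation: t_0 being -1, the ratio is unreduced: k + 2/3 divides both sides (prefactor -1).
Step ratio: r(k) = (-2/9) * (k-1/2) / [(k+1)] ; factor over Q: parameters, x = (-2/9), and C = -1.


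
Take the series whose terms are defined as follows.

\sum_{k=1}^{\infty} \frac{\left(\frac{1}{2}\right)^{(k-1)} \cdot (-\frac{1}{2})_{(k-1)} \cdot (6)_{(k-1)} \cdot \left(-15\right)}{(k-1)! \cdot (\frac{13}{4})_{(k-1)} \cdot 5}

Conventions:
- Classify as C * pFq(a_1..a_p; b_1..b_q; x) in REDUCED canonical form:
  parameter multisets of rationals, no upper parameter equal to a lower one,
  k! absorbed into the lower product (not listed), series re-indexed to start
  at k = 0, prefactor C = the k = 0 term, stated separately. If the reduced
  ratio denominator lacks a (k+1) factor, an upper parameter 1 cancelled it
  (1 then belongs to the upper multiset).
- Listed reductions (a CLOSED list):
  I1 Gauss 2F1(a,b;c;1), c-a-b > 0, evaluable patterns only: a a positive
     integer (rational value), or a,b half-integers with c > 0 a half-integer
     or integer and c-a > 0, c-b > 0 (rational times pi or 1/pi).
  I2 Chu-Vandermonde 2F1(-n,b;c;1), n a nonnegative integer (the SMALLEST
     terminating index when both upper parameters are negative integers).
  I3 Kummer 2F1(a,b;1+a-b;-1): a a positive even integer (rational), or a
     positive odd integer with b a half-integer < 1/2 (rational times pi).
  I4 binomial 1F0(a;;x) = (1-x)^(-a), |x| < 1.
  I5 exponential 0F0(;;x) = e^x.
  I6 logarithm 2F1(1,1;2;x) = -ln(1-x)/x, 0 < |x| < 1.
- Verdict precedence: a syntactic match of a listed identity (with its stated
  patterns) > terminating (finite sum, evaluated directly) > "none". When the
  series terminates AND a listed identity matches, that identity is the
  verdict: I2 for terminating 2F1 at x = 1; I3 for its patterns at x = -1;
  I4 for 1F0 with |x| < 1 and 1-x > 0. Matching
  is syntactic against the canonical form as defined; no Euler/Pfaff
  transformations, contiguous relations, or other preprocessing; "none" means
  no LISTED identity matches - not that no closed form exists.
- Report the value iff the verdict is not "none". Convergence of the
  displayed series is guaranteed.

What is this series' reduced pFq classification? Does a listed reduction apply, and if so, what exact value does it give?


Structural cue: t_0 = -3 here, and the constant factors (C = -3) combine into one prefactor.
Step ratio: r(k) = \frac{1}{2} * (k-\frac{1}{2}) (k+6) / [(k+\frac{13}{4}) (k+1)] - rational in k, leading ratio \frac{1}{2}; with t_0 = -3, classification follows.

x = \frac{1}{2} here; the reduced form reads 2F1, upper {-\frac{1}{2}, 6}, lower {\frac{13}{4}}, C = -3. Verdict: none - at argument \frac{1}{2} the multisets {-\frac{1}{2}, 6} ; {\frac{13}{4}} match no listed identity.


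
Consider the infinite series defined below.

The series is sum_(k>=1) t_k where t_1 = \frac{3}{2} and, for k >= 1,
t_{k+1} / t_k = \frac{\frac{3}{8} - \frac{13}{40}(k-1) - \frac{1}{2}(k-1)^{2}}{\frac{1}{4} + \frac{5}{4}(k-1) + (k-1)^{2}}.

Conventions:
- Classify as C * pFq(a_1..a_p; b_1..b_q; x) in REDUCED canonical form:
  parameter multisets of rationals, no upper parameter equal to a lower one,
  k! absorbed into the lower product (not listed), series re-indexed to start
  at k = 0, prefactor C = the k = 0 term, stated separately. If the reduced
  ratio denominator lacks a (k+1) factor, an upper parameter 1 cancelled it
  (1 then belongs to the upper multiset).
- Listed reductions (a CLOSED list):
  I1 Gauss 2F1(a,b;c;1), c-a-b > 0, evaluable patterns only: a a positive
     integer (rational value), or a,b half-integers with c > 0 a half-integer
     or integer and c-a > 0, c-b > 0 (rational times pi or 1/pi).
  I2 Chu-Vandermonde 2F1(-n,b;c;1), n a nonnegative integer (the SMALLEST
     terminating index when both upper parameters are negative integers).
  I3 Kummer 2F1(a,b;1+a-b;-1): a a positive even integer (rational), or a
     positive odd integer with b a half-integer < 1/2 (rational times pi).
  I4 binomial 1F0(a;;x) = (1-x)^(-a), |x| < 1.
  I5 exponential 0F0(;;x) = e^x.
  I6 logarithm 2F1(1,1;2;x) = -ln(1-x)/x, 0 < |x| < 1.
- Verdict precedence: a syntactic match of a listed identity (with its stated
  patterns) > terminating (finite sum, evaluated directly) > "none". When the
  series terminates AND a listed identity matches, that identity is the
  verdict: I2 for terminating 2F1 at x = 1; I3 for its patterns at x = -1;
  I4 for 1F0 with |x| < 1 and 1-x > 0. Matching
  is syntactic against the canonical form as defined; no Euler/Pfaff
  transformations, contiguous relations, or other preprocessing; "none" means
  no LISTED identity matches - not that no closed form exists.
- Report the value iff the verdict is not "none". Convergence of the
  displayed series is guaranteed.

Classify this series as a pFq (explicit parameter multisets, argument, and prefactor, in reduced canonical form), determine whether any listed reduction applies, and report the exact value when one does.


x = -\frac{1}{2} here; the reduced form reads 2F1, upper {-\frac{3}{5}, \frac{5}{4}}, lower {\frac{1}{4}}, C = \frac{3}{2}. Verdict: none. No listed pattern accepts 2F1(-\frac{3}{5}, \frac{5}{4}; \frac{1}{4}; -\frac{1}{2}).

The tell: from the first term \frac{3}{2}: factor the ratio over Q (C = 3/2, x = -1/2): negated roots = parameters.
Adjacent-term ratio: r(k) = -\frac{1}{2} * (k-\frac{3}{5}) (k+\frac{5}{4}) / [(k+\frac{1}{4}) (k+1)] - poly over poly, x = -\frac{1}{2} from leading terms; C = \frac{3}{2} at k = 0.


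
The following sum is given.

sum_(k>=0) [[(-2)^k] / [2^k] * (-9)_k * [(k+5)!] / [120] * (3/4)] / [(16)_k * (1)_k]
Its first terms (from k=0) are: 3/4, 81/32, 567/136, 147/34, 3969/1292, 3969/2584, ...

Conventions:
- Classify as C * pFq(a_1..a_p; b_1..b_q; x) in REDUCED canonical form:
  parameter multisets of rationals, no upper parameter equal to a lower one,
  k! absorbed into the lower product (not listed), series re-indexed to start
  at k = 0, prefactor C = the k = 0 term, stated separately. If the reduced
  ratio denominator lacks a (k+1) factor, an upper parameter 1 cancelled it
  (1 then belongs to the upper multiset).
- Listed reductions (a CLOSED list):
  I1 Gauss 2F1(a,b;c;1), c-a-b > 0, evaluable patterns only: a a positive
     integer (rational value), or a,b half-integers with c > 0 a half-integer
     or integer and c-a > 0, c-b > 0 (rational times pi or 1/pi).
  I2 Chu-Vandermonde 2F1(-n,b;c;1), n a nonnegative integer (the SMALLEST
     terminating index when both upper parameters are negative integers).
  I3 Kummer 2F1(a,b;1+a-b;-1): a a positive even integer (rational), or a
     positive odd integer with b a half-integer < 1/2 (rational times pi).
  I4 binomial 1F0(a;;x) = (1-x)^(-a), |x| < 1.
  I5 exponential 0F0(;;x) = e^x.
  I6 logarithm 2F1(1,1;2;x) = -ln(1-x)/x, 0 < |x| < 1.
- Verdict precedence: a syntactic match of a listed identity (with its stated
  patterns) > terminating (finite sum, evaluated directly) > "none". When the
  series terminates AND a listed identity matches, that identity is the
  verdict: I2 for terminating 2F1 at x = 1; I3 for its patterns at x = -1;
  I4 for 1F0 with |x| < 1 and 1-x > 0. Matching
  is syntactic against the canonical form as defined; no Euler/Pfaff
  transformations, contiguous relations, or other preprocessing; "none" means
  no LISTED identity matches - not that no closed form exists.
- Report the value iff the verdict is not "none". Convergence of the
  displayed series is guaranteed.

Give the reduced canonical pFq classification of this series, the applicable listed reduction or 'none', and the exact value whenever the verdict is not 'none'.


This is 3/4 * 2F1(-9, 6; 16; -1) in reduced canonical form. Verdict: Kummer's theorem (I3) applies (x = -1; c = 16 equals 1+a-b for upper {-9, 6}: listed pattern). Hence: 273/16.

First insight: t_0 being 3/4, the factorial ratio (prefactor 3/4) (k+a-1)!/(a-1)! is a rising factorial (a)_k.
Term ratio: r(k) = (-1) * (k-9) (k+6) / [(k+16) (k+1)] - rational in k. x = (-1); t_0 = 3/4; negate the roots.


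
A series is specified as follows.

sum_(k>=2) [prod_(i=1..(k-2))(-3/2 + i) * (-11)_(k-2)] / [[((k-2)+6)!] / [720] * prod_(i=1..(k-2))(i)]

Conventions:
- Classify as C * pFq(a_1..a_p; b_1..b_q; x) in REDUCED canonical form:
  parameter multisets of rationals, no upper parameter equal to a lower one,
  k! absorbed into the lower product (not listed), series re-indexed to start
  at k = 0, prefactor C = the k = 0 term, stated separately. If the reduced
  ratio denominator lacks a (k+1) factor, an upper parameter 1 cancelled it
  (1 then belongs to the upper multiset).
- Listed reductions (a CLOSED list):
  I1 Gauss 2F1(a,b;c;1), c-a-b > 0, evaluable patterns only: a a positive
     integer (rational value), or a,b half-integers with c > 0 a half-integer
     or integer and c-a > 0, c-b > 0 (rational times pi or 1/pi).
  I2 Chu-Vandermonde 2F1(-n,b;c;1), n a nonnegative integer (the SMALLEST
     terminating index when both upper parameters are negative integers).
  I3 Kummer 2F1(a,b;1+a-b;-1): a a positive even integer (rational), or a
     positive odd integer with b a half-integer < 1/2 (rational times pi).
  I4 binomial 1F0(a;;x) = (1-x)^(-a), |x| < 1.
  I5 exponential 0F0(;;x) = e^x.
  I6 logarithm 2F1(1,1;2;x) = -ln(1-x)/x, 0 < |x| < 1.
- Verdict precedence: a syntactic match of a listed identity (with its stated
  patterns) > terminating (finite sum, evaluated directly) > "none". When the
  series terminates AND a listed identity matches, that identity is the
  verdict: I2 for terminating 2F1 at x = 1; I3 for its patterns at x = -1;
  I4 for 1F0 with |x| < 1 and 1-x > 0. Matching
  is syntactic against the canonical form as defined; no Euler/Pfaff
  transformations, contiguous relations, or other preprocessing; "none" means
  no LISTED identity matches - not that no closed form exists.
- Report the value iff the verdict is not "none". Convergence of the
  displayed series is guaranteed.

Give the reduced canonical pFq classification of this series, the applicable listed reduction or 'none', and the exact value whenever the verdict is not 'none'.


With C = 1: the canonical form is 2F1(-11, -1/2; 7; 1). Verdict: the Chu-Vandermonde identity I2 fires (terminating 2F1 at x = 1 with n = 11, b = -1/2, c = 7). Hence: 88394175/54525952.

First insight: from the first term 1: the product of the first k integers (C = 1, x = 1) is k!.
Step ratio: r(k) = 1 * (k-11) (k-1/2) / [(k+7) (k+1)] - rational in k, leading ratio 1; with t_0 = 1, classification follows.


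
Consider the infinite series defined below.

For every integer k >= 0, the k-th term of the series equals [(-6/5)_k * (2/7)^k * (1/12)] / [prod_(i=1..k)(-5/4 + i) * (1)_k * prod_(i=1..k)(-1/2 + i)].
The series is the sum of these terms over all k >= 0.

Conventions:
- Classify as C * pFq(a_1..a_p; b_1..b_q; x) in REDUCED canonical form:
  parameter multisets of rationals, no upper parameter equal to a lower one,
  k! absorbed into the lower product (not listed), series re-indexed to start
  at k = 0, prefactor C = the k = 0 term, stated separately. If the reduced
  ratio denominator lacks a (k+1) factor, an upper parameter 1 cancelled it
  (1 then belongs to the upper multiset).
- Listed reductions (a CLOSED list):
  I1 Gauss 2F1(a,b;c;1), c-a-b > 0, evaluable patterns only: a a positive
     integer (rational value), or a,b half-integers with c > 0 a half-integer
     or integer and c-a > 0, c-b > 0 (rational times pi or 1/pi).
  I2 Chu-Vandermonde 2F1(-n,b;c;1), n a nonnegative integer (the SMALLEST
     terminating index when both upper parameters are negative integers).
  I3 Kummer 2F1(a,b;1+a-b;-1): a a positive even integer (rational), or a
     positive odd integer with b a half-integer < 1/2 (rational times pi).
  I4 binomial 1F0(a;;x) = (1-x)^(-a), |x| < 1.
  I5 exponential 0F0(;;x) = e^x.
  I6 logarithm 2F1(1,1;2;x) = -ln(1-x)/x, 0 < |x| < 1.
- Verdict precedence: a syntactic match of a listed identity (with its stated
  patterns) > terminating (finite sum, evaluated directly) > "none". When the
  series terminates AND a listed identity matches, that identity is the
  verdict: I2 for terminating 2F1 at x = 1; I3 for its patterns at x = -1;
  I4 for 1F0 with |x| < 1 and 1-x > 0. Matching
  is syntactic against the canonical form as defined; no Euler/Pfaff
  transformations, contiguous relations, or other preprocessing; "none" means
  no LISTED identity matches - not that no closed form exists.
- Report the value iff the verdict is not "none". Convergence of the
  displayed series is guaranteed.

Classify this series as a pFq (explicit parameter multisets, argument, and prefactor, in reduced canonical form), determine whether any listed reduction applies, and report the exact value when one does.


First insight: with t_0 = 1/12, the lower running product (C = 1/12, x = 2/7) is a rising factorial.
Step ratio: r(k) = (2/7) * (k-6/5) / [(k-1/4) (k+1/2) (k+1)] - rational in k, leading ratio (2/7); with t_0 = 1/12, classification follows.

With C = 1/12: the canonical form is 1F2(-6/5; -1/4, 1/2; 2/7). Verdict: none. A 1F2 with upper {-6/5} fits none of I1-I6 at x = 2/7; the sum runs forever.


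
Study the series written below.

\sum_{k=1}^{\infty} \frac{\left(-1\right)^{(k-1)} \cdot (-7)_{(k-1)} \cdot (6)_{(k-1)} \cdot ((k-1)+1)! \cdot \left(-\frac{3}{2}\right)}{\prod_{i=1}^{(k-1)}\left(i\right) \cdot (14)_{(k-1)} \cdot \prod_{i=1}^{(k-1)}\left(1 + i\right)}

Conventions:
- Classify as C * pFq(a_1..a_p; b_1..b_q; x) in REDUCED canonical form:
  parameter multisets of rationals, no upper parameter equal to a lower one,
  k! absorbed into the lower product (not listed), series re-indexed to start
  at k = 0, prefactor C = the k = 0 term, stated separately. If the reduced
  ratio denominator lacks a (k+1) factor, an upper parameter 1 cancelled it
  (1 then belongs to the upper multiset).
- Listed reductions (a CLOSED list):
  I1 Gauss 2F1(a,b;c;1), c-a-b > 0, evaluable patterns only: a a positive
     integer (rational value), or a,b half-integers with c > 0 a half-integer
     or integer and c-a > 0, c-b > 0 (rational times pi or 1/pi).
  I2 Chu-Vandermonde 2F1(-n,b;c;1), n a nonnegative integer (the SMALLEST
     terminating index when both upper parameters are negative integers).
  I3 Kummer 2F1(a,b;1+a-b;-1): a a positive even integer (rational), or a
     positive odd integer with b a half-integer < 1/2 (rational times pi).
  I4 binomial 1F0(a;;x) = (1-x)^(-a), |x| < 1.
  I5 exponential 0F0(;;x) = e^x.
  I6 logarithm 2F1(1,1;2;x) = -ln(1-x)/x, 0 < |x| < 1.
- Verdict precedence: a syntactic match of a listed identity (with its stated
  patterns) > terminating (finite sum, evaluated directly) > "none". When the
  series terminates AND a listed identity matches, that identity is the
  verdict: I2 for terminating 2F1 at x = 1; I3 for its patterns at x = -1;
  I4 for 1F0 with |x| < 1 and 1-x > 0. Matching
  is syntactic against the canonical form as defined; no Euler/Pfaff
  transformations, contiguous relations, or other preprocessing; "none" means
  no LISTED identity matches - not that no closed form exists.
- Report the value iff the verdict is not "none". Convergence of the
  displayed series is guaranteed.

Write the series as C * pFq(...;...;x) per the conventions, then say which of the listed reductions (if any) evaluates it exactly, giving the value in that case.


Classification (C = -\frac{3}{2}): 2F1 with upper {-7, 6}, lower {14}, argument x = -1. Verdict: Kummer (I3) applies (x = -1; c = 14 equals 1+a-b for upper {-7, 6}: listed pattern). Exact value: -\frac{429}{20}.

Key observation: t_0 = -\frac{3}{2} here, and the product of the first k integers (prefactor -3/2) is k!.
Term ratio: r(k) = -1 * (k-7) (k+6) / [(k+14) (k+1)] ; factor over Q: parameters, x = -1, and C = -\frac{3}{2}.


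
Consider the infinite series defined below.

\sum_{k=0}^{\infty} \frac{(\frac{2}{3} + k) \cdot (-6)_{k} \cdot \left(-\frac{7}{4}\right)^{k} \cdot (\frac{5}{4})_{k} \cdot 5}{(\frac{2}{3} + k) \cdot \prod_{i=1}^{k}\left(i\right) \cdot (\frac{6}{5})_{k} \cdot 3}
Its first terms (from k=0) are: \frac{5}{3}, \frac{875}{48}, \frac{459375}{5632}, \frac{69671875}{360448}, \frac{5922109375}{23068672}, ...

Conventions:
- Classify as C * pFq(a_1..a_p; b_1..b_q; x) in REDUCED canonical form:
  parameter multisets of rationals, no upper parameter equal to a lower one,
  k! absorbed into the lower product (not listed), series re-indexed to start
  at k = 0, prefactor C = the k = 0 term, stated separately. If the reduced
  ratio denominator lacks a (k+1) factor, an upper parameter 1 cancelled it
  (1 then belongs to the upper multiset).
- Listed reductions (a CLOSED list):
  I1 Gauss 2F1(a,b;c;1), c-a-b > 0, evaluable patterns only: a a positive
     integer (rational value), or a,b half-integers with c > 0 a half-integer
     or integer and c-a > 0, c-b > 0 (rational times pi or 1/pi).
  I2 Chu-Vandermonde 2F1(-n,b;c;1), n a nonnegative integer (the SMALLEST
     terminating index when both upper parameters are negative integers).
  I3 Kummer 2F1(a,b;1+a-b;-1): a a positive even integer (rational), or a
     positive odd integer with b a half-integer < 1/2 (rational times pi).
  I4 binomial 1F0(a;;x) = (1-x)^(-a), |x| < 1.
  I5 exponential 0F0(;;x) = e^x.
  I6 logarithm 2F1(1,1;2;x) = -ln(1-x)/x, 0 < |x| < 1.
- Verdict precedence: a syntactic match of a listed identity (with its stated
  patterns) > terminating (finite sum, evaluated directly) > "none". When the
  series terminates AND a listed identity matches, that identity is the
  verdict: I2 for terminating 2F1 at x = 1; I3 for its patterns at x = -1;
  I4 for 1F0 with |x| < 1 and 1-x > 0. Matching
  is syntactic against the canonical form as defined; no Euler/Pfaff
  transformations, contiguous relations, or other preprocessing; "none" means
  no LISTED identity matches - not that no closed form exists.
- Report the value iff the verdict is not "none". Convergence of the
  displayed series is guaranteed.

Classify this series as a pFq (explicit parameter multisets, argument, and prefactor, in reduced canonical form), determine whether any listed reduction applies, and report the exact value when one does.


The series (x = -\frac{7}{4}) is 2F1: upper {-6, \frac{5}{4}}, lower {\frac{6}{5}}, prefactor \frac{5}{3}. Verdict: terminating. With -6 upstairs the series is a 7-term polynomial sum; evaluated term by term. Its exact value is \frac{78512656909345}{99857989632}.

The tell: from the first term \frac{5}{3}: striking the common factor k + 2/3 reduces the term (C = 5/3, x = -7/4).
Ratio: r(k) = -\frac{7}{4} * (k-6) (k+\frac{5}{4}) / [(k+\frac{6}{5}) (k+1)] - rational in k. x = -\frac{7}{4}; t_0 = \frac{5}{3}; negate the roots.


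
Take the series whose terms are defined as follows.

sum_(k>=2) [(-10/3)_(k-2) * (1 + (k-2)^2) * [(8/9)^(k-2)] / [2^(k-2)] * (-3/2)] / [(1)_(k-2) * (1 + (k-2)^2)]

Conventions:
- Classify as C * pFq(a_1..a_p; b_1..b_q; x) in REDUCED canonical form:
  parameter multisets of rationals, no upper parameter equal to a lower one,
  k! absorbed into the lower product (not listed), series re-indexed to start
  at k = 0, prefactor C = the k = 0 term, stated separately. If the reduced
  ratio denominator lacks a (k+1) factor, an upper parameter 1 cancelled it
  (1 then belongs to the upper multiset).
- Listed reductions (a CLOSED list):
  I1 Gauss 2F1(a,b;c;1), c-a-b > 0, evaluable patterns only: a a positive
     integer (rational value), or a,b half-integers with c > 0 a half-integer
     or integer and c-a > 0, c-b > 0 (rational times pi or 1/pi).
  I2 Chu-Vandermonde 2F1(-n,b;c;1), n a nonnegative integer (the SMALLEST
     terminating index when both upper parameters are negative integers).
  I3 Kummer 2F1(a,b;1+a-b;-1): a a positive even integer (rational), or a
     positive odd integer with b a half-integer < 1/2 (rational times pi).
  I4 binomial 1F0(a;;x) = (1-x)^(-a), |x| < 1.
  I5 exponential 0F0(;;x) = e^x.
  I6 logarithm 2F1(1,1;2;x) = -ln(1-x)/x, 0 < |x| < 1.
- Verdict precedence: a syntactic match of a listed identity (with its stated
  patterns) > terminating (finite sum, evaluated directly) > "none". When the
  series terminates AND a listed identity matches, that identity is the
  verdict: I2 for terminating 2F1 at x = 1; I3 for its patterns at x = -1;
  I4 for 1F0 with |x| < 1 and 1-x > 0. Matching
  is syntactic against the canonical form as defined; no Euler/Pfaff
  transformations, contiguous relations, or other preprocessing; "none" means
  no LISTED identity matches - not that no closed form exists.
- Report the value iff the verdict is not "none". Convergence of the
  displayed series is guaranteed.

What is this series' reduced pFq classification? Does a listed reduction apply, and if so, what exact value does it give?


With C = -3/2: the canonical form is 1F0(-10/3; -; 4/9). Verdict: this is binomial (I4) (the 1F0 binomial series: exponent 10/3, x = 4/9). Its exact value is (-3/2) * (5/9)^(10/3).

Key observation: x = (4/9) and the two k-th powers (C = -3/2, x = 4/9) combine into one argument.
Adjacent-term ratio: r(k) = (4/9) * (k-10/3) / [(k+1)] ; factor over Q: parameters, x = (4/9), and C = -3/2.


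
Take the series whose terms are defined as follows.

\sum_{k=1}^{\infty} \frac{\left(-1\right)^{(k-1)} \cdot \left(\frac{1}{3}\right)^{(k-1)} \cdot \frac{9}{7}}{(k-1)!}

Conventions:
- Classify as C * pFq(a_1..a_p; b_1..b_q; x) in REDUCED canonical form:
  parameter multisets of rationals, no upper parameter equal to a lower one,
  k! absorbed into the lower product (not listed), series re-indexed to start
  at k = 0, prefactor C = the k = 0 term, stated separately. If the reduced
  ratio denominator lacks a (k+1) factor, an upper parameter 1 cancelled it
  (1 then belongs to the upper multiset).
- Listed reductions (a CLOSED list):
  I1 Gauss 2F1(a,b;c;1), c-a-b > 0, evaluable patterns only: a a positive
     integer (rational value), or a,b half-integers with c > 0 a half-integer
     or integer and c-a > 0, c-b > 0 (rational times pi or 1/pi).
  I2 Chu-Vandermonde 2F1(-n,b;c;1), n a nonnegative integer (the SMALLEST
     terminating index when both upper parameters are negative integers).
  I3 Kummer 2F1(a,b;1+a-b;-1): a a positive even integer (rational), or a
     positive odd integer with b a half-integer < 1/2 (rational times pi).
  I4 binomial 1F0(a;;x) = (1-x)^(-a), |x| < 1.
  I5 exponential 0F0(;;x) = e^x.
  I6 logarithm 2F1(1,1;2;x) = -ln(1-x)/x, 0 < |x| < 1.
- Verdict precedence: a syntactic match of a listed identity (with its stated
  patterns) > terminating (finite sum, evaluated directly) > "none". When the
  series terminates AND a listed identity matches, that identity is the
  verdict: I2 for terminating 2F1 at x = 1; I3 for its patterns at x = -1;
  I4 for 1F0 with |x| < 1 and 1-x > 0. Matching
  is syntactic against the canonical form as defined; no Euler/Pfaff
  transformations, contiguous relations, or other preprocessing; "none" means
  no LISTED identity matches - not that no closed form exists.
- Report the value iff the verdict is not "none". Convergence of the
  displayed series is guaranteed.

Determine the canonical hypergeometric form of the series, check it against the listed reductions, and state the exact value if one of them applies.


At argument -\frac{1}{3}: a 0F0 with upper {-}, lower {-}, scaled by C = \frac{9}{7}. Verdict: exponential (I5) fires (the 0F0 exponential series at x = -\frac{1}{3}). Exact value: \frac{9}{7} \cdot e^{-\frac{1}{3}}.

Structural cue: t_0 being \frac{9}{7}, the (-1)^k factor (C = 9/7, x = -1/3) folds into the argument's sign.
Consecutive-term ratio: r(k) = -\frac{1}{3} * 1 / [(k+1)] - rational in k, leading ratio -\frac{1}{3}; with t_0 = \frac{9}{7}, classification follows.


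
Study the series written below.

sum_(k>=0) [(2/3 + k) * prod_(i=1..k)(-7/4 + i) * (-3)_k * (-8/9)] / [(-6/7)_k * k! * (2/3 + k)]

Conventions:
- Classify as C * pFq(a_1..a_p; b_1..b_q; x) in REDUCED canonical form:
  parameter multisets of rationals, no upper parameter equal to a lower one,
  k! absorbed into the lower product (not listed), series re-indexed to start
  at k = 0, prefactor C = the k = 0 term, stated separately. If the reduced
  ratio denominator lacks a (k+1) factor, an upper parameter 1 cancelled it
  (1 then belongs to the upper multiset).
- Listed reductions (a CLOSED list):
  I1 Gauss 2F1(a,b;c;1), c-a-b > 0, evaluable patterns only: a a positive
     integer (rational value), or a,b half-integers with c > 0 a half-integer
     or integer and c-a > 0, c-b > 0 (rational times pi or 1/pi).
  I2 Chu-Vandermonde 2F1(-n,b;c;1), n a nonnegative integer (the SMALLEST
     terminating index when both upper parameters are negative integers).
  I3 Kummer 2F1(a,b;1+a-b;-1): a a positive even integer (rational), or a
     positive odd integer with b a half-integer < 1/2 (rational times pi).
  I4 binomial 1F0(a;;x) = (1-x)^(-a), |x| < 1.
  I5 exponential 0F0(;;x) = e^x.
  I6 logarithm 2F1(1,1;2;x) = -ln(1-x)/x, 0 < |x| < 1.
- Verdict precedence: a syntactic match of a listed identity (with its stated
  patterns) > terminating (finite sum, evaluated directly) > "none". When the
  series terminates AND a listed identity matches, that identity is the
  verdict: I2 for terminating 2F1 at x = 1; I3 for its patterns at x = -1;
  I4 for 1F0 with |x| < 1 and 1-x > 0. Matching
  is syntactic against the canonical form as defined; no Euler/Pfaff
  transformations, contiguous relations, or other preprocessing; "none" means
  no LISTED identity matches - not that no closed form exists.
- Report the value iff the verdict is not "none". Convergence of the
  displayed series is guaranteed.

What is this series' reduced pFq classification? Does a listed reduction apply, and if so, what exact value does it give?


The series (x = 1) is 2F1: upper {-3, -3/4}, lower {-6/7}, prefactor -8/9. Verdict at x = 1: Chu-Vandermonde (I2) matches (terminating 2F1 at x = 1 with n = 3, b = -3/4, c = -6/7). Value: -1325/1152.

Key step: x = 1 and striking the common factor k + 2/3 reduces the term (C = -8/9, x = 1).
Term ratio: r(k) = 1 * (k-3) (k-3/4) / [(k-6/7) (k+1)] - rational in k. x = 1; t_0 = -8/9; negate the roots.


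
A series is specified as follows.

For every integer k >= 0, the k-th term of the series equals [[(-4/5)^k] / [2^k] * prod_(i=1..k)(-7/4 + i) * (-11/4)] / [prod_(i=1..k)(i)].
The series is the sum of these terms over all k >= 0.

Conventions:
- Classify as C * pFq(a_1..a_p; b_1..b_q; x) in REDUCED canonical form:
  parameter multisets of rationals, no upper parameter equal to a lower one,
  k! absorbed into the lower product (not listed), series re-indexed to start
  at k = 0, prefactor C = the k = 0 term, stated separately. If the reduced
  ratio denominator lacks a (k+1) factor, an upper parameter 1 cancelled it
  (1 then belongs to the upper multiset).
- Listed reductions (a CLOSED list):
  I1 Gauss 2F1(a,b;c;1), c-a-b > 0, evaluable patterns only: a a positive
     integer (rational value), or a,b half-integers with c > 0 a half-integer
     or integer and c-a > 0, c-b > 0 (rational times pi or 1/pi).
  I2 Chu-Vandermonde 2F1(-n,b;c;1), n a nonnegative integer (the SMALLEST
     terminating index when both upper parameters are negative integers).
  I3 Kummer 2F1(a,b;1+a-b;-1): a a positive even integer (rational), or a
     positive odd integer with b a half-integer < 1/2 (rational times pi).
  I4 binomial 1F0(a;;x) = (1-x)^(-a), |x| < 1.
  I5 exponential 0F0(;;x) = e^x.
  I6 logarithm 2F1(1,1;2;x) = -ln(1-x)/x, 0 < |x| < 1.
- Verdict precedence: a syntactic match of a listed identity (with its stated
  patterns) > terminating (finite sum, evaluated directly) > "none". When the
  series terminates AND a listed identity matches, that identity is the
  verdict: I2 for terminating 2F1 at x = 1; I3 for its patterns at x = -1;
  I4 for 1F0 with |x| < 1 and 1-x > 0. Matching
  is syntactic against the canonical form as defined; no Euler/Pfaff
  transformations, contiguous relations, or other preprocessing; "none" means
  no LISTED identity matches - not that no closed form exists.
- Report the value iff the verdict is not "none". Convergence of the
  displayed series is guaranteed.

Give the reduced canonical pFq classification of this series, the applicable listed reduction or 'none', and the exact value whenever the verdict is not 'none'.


Prefactor -11/4, argument -2/5: 1F0 with upper {-3/4} over lower {-}. Verdict: the I4 binomial reduction matches (the 1F0 binomial series: exponent 3/4, x = -2/5). Value: (-11/4) * (7/5)^(3/4).

The tell: t_0 = -11/4 here, and the two k-th powers (prefactor -11/4) combine into one argument.
Adjacent-term ratio: r(k) = (-2/5) * (k-3/4) / [(k+1)] - rational; roots negated = parameters, x = (-2/5), C = -11/4.


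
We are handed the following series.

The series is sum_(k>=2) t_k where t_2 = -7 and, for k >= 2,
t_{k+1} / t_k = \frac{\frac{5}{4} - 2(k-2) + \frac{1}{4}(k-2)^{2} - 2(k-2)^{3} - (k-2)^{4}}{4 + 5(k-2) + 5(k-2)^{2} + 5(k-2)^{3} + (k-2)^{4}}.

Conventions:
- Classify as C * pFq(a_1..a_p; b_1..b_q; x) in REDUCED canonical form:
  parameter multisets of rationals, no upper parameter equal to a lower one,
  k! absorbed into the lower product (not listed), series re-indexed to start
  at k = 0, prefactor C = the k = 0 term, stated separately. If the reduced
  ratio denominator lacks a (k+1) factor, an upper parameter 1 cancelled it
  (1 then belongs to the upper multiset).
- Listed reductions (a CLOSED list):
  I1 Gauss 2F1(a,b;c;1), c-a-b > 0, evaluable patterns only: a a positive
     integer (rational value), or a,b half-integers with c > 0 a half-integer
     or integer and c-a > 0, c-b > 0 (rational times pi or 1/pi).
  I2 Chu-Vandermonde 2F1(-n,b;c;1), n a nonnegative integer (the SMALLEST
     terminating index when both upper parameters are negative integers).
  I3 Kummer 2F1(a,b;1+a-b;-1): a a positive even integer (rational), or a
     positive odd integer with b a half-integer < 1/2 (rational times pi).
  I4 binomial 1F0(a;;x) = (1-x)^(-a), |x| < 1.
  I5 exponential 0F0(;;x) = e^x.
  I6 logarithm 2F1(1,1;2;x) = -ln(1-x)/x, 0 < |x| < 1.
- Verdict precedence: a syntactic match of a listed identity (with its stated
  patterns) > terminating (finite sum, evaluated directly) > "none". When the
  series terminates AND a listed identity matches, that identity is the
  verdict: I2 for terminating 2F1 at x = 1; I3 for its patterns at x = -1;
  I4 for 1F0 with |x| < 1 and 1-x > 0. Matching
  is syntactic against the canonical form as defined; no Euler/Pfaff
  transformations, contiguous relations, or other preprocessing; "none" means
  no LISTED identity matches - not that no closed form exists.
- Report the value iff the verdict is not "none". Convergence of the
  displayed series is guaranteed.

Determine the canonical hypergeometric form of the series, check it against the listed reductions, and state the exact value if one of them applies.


x = -1 here; the reduced form reads 2F1, upper {-\frac{1}{2}, \frac{5}{2}}, lower {4}, C = -7. Verdict: no listed reduction: x = -1 and upper {-\frac{1}{2}, \frac{5}{2}} fail every I1-I6 pattern.

Structural cue: x = -1 and the expanded ratio factors over Q; C = -7, x = -1, roots give parameters.
Ratio: r(k) = -1 * (k-\frac{1}{2}) (k+\frac{5}{2}) / [(k+4) (k+1)] - rational; roots negated = parameters, x = -1, C = -7.
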